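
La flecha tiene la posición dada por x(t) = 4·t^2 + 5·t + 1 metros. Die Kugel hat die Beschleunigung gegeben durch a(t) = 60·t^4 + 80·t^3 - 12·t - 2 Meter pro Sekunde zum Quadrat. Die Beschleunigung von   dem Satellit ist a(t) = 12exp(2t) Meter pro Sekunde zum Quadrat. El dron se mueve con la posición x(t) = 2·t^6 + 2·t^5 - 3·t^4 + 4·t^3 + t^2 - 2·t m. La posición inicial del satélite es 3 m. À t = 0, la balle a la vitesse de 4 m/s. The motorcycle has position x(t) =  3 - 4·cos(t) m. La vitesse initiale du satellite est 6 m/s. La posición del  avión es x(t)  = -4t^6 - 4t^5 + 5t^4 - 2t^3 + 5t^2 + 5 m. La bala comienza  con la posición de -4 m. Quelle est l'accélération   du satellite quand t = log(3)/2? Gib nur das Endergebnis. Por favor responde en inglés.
a(log(3)/2) = 36.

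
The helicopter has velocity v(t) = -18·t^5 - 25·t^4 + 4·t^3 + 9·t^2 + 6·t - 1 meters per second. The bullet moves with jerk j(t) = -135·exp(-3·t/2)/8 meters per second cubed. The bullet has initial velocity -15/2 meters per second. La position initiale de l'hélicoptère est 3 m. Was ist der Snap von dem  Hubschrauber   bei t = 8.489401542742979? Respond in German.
Ausgehend von der Geschwindigkeit v(t) = -18·t^5 - 25·t^4 + 4·t^3 + 9·t^2 + 6·t - 1, nehmen wir 3 Ableitungen. Die Ableitung von der Geschwindigkeit ergibt die Beschleunigung: a(t) = -90·t^4 - 100·t^3 + 12·t^2 + 18·t + 6. Durch Ableiten von der Beschleunigung erhalten wir den Ruck: j(t) = -360·t^3 - 300·t^2 + 24·t + 18. Die Ableitung von dem Ruck ergibt den Snap: s(t) = -1080·t^2 - 600·t + 24. Mit s(t) = -1080·t^2 - 600·t + 24 und Einsetzen von t = 8.489401542742979, finden wir s = -82905.1745638868.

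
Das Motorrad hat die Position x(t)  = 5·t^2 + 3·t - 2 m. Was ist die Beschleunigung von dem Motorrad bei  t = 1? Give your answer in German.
Ausgehend von der Position x(t) = 5·t^2 + 3·t - 2, nehmen wir 2 Ableitungen. Durch Ableiten von der Position erhalten wir die Geschwindigkeit: v(t) = 10·t + 3. Mit d/dt von v(t) finden wir a(t) = 10. Aus der Gleichung für die Beschleunigung a(t) = 10, setzen wir t = 1 ein und erhalten a = 10.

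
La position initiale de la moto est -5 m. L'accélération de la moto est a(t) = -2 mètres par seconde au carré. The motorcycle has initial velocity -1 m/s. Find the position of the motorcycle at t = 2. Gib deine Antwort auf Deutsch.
Wir müssen unsere Gleichung für die Beschleunigung a(t) = -2 2-mal integrieren. Durch Integration von der Beschleunigung und Verwendung der Anfangsbedingung v(0) = -1, erhalten wir v(t) = -2·t - 1. Durch Integration von der Geschwindigkeit und Verwendung der Anfangsbedingung x(0) = -5, erhalten wir x(t) = -t^2 - t - 5. Aus der Gleichung für die Position x(t) = -t^2 - t - 5, setzen wir t = 2 ein und erhalten x = -11.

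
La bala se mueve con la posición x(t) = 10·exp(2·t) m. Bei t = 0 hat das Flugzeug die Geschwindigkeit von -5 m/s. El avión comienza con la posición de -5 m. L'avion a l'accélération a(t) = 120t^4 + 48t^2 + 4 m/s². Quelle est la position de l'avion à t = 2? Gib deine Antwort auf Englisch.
To find the answer, we compute 2 antiderivatives of a(t) = 120·t^4 + 48·t^2 + 4. The integral of acceleration, with v(0) = -5, gives velocity: v(t) = 24·t^5 + 16·t^3 + 4·t - 5. Taking ∫v(t)dt and applying x(0) = -5, we find x(t) = 4·t^6 + 4·t^4 + 2·t^2 - 5·t - 5. Using x(t) = 4·t^6 + 4·t^4 + 2·t^2 - 5·t - 5 and substituting t = 2, we find x = 313.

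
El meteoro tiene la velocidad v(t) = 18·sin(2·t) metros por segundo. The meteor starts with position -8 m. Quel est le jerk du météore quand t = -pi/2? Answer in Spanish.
Debemos derivar nuestra ecuación de la velocidad v(t) = 18·sin(2·t) 2 veces. Derivando la velocidad, obtenemos la aceleración: a(t) = 36·cos(2·t). Tomando d/dt de a(t), encontramos j(t) = -72·sin(2·t). Usando j(t) = -72·sin(2·t) y sustituyendo t = -pi/2, encontramos j = 0.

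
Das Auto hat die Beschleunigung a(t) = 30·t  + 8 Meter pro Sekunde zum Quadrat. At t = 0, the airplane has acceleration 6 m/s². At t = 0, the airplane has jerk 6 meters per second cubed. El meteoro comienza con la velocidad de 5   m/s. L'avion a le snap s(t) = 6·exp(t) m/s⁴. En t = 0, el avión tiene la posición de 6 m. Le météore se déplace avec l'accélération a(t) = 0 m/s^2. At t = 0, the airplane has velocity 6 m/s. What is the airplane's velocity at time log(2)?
We need to integrate our snap equation s(t) = 6·exp(t) 3 times. The integral of snap is jerk. Using j(0) = 6, we get j(t) = 6·exp(t). Integrating jerk and using the initial condition a(0) = 6, we get a(t) = 6·exp(t). Taking ∫a(t)dt and applying v(0) = 6, we find v(t) = 6·exp(t). From the given velocity equation v(t) = 6·exp(t), we substitute t = log(2) to get v = 12.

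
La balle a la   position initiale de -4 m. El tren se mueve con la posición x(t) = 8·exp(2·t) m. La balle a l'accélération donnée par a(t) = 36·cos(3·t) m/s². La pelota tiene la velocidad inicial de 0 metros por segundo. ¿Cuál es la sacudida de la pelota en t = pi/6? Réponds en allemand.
Um dies zu lösen, müssen wir 1 Ableitung unserer Gleichung für die Beschleunigung a(t) = 36·cos(3·t) nehmen. Mit d/dt von a(t) finden wir j(t) = -108·sin(3·t). Aus der Gleichung für den Ruck j(t) = -108·sin(3·t), setzen wir t = pi/6 ein und erhalten j = -108.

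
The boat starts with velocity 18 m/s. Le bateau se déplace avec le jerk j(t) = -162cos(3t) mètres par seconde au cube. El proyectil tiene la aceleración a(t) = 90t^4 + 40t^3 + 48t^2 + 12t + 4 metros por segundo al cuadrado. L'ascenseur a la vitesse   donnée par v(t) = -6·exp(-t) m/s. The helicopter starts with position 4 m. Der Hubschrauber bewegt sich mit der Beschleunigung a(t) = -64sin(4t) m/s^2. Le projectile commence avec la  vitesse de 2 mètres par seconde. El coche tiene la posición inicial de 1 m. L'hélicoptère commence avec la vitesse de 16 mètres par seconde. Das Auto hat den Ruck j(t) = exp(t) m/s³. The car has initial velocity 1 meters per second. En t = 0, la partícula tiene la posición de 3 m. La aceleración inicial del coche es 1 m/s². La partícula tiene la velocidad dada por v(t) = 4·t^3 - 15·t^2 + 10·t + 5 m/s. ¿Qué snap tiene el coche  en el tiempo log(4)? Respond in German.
Um dies zu lösen, müssen wir 1 Ableitung unserer Gleichung für den Ruck j(t) = exp(t) nehmen. Die Ableitung von dem Ruck ergibt den Snap: s(t) = exp(t). Wir haben den Snap s(t) = exp(t). Durch Einsetzen von t = log(4): s(log(4)) = 4.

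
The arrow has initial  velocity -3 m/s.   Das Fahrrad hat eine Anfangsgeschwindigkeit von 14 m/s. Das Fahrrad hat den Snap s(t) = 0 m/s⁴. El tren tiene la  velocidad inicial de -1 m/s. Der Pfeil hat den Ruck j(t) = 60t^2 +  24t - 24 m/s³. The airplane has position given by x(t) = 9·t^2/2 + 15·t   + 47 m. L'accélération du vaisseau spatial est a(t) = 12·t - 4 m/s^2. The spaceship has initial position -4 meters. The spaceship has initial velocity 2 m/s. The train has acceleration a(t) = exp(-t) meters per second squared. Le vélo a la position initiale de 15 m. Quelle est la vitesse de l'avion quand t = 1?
Nous devons dériver notre équation de la position x(t) = 9·t^2/2 + 15·t + 47 1 fois. En prenant d/dt de x(t), nous trouvons v(t) = 9·t + 15. Nous avons la vitesse v(t) = 9·t + 15. En substituant t = 1: v(1) = 24.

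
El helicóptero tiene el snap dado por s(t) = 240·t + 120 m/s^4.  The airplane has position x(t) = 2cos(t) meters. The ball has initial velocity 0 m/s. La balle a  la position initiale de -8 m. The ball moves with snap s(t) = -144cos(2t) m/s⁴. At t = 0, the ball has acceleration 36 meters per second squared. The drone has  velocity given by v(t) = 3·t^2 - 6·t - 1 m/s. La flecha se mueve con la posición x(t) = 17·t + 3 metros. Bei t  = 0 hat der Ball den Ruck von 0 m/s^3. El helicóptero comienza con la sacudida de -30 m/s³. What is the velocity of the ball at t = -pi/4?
To solve this, we need to take 3 antiderivatives of our snap equation s(t) = -144·cos(2·t). The antiderivative of snap, with j(0) = 0, gives jerk: j(t) = -72·sin(2·t). The integral of jerk, with a(0) = 36, gives acceleration: a(t) = 36·cos(2·t). Integrating acceleration and using the initial condition v(0) = 0, we get v(t) = 18·sin(2·t). Using v(t) = 18·sin(2·t) and substituting t = -pi/4, we find v = -18.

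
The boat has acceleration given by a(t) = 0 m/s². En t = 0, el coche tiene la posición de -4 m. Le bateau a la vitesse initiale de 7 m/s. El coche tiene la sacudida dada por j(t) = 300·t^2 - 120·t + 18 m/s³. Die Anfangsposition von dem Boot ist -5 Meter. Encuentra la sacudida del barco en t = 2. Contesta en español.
Partiendo de la aceleración a(t) = 0, tomamos 1 derivada. Tomando d/dt de a(t), encontramos j(t) = 0. Usando j(t) = 0 y sustituyendo t = 2, encontramos j = 0.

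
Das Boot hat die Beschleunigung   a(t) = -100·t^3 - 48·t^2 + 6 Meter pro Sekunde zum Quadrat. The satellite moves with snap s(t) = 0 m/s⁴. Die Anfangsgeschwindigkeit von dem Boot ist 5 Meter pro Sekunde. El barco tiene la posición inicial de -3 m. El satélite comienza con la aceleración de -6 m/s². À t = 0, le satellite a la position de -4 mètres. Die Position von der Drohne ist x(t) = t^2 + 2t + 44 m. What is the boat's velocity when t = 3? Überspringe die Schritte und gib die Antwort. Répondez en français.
La réponse est -2434.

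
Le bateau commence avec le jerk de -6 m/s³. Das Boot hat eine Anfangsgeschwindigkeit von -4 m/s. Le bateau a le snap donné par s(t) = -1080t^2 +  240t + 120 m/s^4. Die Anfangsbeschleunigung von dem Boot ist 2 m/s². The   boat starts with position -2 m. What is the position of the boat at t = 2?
We must find the antiderivative of our snap equation s(t) = -1080·t^2 + 240·t + 120 4 times. The antiderivative of snap is jerk. Using j(0) = -6, we get j(t) = -360·t^3 + 120·t^2 + 120·t - 6. The integral of jerk, with a(0) = 2, gives acceleration: a(t) = -90·t^4 + 40·t^3 + 60·t^2 - 6·t + 2. Taking ∫a(t)dt and applying v(0) = -4, we find v(t) = -18·t^5 + 10·t^4 + 20·t^3 - 3·t^2 + 2·t - 4. Taking ∫v(t)dt and applying x(0) = -2, we find x(t) = -3·t^6 + 2·t^5 + 5·t^4 - t^3 + t^2 - 4·t - 2. Using x(t) = -3·t^6 + 2·t^5 + 5·t^4 - t^3 + t^2 - 4·t - 2 and substituting t = 2, we find x = -62.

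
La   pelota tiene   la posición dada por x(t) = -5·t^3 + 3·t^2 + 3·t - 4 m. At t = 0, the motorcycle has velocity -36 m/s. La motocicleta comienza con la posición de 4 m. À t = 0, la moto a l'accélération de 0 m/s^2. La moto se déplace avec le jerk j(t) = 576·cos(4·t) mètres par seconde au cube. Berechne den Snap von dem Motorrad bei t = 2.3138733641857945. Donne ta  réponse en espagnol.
Debemos derivar nuestra ecuación de la sacudida j(t) = 576·cos(4·t) 1 vez. La derivada de la sacudida da el snap: s(t) = -2304·sin(4·t). Usando s(t) = -2304·sin(4·t) y sustituyendo t = 2.3138733641857945, encontramos s = -388.171293441328.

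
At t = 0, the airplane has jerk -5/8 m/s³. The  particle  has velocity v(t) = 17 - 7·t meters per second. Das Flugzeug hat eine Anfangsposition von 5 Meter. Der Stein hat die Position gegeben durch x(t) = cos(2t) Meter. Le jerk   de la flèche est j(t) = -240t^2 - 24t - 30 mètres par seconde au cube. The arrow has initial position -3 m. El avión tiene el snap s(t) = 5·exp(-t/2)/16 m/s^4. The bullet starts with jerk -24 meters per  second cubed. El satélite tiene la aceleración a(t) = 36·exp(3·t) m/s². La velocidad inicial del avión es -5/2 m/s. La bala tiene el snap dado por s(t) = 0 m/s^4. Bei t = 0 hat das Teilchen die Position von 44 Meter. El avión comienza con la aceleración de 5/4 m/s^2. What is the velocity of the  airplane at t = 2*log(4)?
To solve this, we need to take 3 integrals of our snap equation s(t) = 5·exp(-t/2)/16. The antiderivative of snap is jerk. Using j(0) = -5/8, we get j(t) = -5·exp(-t/2)/8. Finding the antiderivative of j(t) and using a(0) = 5/4: a(t) = 5·exp(-t/2)/4. The antiderivative of acceleration, with v(0) = -5/2, gives velocity: v(t) = -5·exp(-t/2)/2. Using v(t) = -5·exp(-t/2)/2 and substituting t = 2*log(4), we find v = -5/8.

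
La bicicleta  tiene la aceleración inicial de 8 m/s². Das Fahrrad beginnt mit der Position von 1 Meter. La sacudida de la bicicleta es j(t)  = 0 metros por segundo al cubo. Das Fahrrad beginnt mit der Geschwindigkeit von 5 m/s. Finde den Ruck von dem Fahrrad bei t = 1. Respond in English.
We have jerk j(t) = 0. Substituting t = 1: j(1) = 0.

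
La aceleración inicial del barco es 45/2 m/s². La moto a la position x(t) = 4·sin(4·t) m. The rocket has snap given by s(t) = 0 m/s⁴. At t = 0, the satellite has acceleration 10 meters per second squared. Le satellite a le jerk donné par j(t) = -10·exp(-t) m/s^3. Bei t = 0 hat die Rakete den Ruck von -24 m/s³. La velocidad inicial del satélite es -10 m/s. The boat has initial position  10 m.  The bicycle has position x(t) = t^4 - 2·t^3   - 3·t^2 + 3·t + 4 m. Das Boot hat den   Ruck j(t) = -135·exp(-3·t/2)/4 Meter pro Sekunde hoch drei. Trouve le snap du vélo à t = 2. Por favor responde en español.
Partiendo de la posición x(t) = t^4 - 2·t^3 - 3·t^2 + 3·t + 4, tomamos 4 derivadas. Derivando la posición, obtenemos la velocidad: v(t) = 4·t^3 - 6·t^2 - 6·t + 3. Derivando la velocidad, obtenemos la aceleración: a(t) = 12·t^2 - 12·t - 6. La derivada de la aceleración da la sacudida: j(t) = 24·t - 12. La derivada de la sacudida da el snap: s(t) = 24. Usando s(t) = 24 y sustituyendo t = 2, encontramos s = 24.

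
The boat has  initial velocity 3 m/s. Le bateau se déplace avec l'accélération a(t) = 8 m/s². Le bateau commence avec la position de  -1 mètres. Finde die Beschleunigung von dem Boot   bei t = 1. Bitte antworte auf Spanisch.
Tenemos la aceleración a(t) = 8. Sustituyendo t = 1: a(1) = 8.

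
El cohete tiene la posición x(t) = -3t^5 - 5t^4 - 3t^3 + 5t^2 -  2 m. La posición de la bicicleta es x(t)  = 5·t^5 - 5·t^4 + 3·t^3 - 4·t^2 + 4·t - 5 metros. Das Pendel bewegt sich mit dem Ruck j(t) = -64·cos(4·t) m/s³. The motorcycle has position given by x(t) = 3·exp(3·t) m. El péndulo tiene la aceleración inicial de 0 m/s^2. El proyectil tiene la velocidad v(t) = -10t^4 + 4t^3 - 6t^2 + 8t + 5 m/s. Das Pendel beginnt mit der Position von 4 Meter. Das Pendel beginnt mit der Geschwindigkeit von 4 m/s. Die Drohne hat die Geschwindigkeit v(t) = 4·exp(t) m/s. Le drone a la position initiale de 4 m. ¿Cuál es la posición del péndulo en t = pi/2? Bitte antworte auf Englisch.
We need to integrate our jerk equation j(t) = -64·cos(4·t) 3 times. The antiderivative of jerk, with a(0) = 0, gives acceleration: a(t) = -16·sin(4·t). The integral of acceleration, with v(0) = 4, gives velocity: v(t) = 4·cos(4·t). The integral of velocity, with x(0) = 4, gives position: x(t) = sin(4·t) + 4. From the given position equation x(t) = sin(4·t) + 4, we substitute t = pi/2 to get x = 4.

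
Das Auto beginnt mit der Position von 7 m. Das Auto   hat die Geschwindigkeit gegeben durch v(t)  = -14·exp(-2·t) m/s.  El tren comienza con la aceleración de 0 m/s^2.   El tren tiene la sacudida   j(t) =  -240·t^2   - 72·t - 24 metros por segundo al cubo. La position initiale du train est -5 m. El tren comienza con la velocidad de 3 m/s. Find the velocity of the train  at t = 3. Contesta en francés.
Nous devons intégrer notre équation du jerk j(t) = -240·t^2 - 72·t - 24 2 fois. En intégrant le jerk et en utilisant la condition initiale a(0) = 0, nous obtenons a(t) = 4·t·(-20·t^2 - 9·t - 6). En prenant ∫a(t)dt et en appliquant v(0) = 3, nous trouvons v(t) = -20·t^4 - 12·t^3 - 12·t^2 + 3. De l'équation de la vitesse v(t) = -20·t^4 - 12·t^3 - 12·t^2 + 3, nous substituons t = 3 pour obtenir v = -2049.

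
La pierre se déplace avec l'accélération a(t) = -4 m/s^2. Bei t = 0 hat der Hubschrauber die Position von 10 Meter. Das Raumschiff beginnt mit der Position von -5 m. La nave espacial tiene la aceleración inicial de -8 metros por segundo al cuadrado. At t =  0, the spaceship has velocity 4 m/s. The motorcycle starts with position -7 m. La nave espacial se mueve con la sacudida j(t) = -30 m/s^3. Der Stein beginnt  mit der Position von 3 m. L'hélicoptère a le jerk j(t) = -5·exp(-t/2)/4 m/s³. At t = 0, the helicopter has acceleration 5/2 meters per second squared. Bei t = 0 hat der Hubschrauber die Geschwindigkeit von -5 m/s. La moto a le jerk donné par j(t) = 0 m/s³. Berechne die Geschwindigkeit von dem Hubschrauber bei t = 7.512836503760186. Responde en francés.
En partant du jerk j(t) = -5·exp(-t/2)/4, nous prenons 2 intégrales. En prenant ∫j(t)dt et en appliquant a(0) = 5/2, nous trouvons a(t) = 5·exp(-t/2)/2. L'intégrale de l'accélération, avec v(0) = -5, donne la vitesse: v(t) = -5·exp(-t/2). De l'équation de la vitesse v(t) = -5·exp(-t/2), nous substituons t = 7.512836503760186 pour obtenir v = -0.116836431996500.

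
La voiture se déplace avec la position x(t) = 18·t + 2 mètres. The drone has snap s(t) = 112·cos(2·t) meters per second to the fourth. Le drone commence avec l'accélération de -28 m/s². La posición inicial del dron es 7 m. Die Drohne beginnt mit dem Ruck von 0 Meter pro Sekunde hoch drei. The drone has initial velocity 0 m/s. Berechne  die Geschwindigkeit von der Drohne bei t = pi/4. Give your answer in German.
Wir müssen unsere Gleichung für den Snap s(t) = 112·cos(2·t) 3-mal integrieren. Die Stammfunktion von dem Snap, mit j(0) = 0, ergibt den Ruck: j(t) = 56·sin(2·t). Durch Integration von dem Ruck und Verwendung der Anfangsbedingung a(0) = -28, erhalten wir a(t) = -28·cos(2·t). Das Integral von der Beschleunigung ist die Geschwindigkeit. Mit v(0) = 0 erhalten wir v(t) = -14·sin(2·t). Wir haben die Geschwindigkeit v(t) = -14·sin(2·t). Durch Einsetzen von t = pi/4: v(pi/4) = -14.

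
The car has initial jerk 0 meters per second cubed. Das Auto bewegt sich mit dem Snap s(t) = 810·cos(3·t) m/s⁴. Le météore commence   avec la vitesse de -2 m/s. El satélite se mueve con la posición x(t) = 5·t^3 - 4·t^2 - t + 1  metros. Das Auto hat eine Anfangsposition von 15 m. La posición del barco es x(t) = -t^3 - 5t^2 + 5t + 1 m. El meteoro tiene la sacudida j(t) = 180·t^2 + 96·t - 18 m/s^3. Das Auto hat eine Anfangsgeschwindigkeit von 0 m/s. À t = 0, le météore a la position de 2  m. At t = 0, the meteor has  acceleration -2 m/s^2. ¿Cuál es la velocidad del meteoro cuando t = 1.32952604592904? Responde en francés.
Pour résoudre ceci, nous devons prendre 2 intégrales de notre équation du jerk j(t) = 180·t^2 + 96·t - 18. La primitive du jerk, avec a(0) = -2, donne l'accélération: a(t) = 60·t^3 + 48·t^2 - 18·t - 2. L'intégrale de l'accélération est la vitesse. En utilisant v(0) = -2, nous obtenons v(t) = 15·t^4 + 16·t^3 - 9·t^2 - 2·t - 2. En utilisant v(t) = 15·t^4 + 16·t^3 - 9·t^2 - 2·t - 2 et en substituant t = 1.32952604592904, nous trouvons v = 63.9023979628464.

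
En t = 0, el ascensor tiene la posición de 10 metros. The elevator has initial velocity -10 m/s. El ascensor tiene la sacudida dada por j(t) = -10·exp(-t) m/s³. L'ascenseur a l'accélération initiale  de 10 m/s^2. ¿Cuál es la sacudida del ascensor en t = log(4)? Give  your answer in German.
Wir haben den Ruck j(t) = -10·exp(-t). Durch Einsetzen von t = log(4): j(log(4)) = -5/2.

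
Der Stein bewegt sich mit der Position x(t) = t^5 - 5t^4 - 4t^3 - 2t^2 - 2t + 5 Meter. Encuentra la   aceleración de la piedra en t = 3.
Partiendo de la posición x(t) = t^5 - 5·t^4 - 4·t^3 - 2·t^2 - 2·t + 5, tomamos 2 derivadas. Derivando la posición, obtenemos la velocidad: v(t) = 5·t^4 - 20·t^3 - 12·t^2 - 4·t - 2. Tomando d/dt de v(t), encontramos a(t) = 20·t^3 - 60·t^2 - 24·t - 4. De la ecuación de la aceleración a(t) = 20·t^3 - 60·t^2 - 24·t - 4, sustituimos t = 3 para obtener a = -76.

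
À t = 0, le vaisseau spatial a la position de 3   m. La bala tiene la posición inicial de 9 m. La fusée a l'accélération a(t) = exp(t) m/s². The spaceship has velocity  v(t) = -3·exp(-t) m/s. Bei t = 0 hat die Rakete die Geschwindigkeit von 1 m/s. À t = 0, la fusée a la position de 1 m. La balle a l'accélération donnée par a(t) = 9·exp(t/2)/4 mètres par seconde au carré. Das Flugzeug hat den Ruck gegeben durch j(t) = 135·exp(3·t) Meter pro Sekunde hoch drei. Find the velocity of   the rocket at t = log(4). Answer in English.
Starting from acceleration a(t) = exp(t), we take 1 integral. Taking ∫a(t)dt and applying v(0) = 1, we find v(t) = exp(t). Using v(t) = exp(t) and substituting t = log(4), we find v = 4.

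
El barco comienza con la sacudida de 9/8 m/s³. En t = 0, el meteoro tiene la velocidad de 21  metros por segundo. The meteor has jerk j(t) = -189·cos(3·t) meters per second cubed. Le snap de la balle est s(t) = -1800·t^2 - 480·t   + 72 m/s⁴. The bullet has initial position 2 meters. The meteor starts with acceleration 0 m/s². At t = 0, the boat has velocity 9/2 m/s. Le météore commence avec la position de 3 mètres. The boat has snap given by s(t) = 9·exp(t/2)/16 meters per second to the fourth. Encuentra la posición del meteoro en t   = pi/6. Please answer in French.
Nous devons trouver la primitive de notre équation du jerk j(t) = -189·cos(3·t) 3 fois. En prenant ∫j(t)dt et en appliquant a(0) = 0, nous trouvons a(t) = -63·sin(3·t). La primitive de l'accélération, avec v(0) = 21, donne la vitesse: v(t) = 21·cos(3·t). En intégrant la vitesse et en utilisant la condition initiale x(0) = 3, nous obtenons x(t) = 7·sin(3·t) + 3. En utilisant x(t) = 7·sin(3·t) + 3 et en substituant t = pi/6, nous trouvons x = 10.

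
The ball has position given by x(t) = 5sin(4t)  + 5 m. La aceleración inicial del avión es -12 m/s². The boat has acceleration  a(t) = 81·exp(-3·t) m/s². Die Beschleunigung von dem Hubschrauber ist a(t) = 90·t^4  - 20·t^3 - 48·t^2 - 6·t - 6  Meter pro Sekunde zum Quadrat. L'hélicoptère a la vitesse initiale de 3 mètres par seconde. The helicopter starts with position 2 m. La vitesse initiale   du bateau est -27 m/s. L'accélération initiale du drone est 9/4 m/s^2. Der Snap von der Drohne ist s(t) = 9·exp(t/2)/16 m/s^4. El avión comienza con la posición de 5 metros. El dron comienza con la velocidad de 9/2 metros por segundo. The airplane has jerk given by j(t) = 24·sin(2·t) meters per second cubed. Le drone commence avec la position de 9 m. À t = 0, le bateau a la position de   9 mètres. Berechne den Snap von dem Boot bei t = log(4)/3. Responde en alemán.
Ausgehend von der Beschleunigung a(t) = 81·exp(-3·t), nehmen wir 2 Ableitungen. Die Ableitung von der Beschleunigung ergibt den Ruck: j(t) = -243·exp(-3·t). Mit d/dt von j(t) finden wir s(t) = 729·exp(-3·t). Mit s(t) = 729·exp(-3·t) und Einsetzen von t = log(4)/3, finden wir s = 729/4.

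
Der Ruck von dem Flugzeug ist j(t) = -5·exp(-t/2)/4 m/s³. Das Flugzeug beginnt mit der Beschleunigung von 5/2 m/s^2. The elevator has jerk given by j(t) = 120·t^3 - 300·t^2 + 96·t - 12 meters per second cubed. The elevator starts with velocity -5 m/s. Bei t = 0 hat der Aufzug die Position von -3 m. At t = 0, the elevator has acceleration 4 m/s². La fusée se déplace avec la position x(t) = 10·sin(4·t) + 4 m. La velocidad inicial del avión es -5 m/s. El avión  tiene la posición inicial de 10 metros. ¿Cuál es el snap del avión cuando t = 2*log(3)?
Partiendo de la sacudida j(t) = -5·exp(-t/2)/4, tomamos 1 derivada. La derivada de la sacudida da el snap: s(t) = 5·exp(-t/2)/8. Tenemos el snap s(t) = 5·exp(-t/2)/8. Sustituyendo t = 2*log(3): s(2*log(3)) = 5/24.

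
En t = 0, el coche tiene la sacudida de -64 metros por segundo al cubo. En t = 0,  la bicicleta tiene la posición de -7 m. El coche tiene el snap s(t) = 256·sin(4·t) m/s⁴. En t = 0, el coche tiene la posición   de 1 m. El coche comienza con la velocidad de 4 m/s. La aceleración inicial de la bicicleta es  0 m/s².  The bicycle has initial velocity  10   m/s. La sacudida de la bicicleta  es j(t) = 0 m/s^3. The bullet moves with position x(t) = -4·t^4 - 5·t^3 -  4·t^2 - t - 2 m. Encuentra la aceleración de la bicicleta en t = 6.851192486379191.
Para resolver esto, necesitamos tomar 1 integral de nuestra ecuación de la sacudida j(t) = 0. Tomando ∫j(t)dt y aplicando a(0) = 0, encontramos a(t) = 0. De la ecuación de la aceleración a(t) = 0, sustituimos t = 6.851192486379191 para obtener a = 0.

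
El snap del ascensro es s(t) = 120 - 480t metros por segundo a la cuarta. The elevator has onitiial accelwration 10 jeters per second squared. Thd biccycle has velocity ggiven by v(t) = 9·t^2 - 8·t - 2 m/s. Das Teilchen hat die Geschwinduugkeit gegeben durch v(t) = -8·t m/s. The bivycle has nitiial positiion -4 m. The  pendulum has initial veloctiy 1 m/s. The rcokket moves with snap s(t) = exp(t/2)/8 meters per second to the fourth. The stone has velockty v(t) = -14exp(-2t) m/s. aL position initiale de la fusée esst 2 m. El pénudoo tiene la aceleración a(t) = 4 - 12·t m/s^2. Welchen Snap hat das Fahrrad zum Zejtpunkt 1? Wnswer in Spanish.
Partiendo de la velocidad v(t) = 9·t^2 - 8·t - 2, tomamos 3 derivadas. Derivando la velocidad, obtenemos la aceleración: a(t) = 18·t - 8. Tomando d/dt de a(t), encontramos j(t) = 18. Derivando la sacudida, obtenemos el snap: s(t) = 0. De la ecuación del snap s(t) = 0, sustituimos t = 1 para obtener s = 0.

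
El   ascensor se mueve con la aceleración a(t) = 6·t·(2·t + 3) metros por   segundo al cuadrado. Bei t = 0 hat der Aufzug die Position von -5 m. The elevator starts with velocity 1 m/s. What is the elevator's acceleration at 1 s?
From the given acceleration equation a(t) = 6·t·(2·t + 3), we substitute t = 1 to get a = 30.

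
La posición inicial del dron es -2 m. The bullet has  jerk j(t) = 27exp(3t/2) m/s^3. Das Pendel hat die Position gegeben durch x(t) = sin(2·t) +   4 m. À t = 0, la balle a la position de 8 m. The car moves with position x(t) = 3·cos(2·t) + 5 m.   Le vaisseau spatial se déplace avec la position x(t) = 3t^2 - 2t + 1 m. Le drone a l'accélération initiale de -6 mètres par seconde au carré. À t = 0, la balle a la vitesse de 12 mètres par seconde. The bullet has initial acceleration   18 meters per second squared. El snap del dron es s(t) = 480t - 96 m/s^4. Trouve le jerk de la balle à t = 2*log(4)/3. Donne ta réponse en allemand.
Wir haben den Ruck j(t) = 27·exp(3·t/2). Durch Einsetzen von t = 2*log(4)/3: j(2*log(4)/3) = 108.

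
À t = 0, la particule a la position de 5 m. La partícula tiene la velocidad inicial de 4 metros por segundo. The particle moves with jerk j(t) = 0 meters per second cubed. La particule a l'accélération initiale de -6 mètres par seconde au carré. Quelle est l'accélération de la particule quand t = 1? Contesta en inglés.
We must find the antiderivative of our jerk equation j(t) = 0 1 time. Finding the antiderivative of j(t) and using a(0) = -6: a(t) = -6. Using a(t) = -6 and substituting t = 1, we find a = -6.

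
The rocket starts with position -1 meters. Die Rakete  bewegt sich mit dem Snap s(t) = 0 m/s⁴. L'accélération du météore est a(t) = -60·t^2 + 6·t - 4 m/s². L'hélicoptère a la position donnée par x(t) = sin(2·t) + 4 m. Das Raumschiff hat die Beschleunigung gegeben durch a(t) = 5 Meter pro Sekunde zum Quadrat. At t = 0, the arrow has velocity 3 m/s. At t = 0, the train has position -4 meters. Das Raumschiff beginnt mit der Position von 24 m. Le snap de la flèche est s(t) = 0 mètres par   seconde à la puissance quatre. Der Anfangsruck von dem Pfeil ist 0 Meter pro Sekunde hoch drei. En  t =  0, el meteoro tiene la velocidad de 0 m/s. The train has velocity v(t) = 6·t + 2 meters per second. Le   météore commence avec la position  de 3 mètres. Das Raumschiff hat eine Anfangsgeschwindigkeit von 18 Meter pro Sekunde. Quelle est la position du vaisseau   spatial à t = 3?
En partant de l'accélération a(t) = 5, nous prenons 2 primitives. L'intégrale de l'accélération est la vitesse. En utilisant v(0) = 18, nous obtenons v(t) = 5·t + 18. En intégrant la vitesse et en utilisant la condition initiale x(0) = 24, nous obtenons x(t) = 5·t^2/2 + 18·t + 24. Nous avons la position x(t) = 5·t^2/2 + 18·t + 24. En substituant t = 3: x(3) = 201/2.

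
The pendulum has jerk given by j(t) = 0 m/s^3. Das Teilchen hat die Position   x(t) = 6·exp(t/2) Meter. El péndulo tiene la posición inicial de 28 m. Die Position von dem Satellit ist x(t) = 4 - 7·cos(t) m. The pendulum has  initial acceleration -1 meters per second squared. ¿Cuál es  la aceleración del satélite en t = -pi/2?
Para resolver esto, necesitamos tomar 2 derivadas de nuestra ecuación de la posición x(t) = 4 - 7·cos(t). Tomando d/dt de x(t), encontramos v(t) = 7·sin(t). La derivada de la velocidad da la aceleración: a(t) = 7·cos(t). Usando a(t) = 7·cos(t) y sustituyendo t = -pi/2, encontramos a = 0.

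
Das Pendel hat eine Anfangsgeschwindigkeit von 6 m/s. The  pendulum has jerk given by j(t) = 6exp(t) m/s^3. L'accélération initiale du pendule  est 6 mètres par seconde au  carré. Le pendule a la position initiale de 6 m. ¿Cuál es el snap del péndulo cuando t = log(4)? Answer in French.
Nous devons dériver notre équation du jerk j(t) = 6·exp(t) 1 fois. En dérivant le jerk, nous obtenons le snap: s(t) = 6·exp(t). En utilisant s(t) = 6·exp(t) et en substituant t = log(4), nous trouvons s = 24.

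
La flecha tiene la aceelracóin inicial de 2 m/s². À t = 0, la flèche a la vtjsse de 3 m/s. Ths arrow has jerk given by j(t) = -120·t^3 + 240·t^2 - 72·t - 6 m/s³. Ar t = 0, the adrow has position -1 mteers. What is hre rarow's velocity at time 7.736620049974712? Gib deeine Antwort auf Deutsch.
Wir müssen unsere Gleichung für den Ruck j(t) = -120·t^3 + 240·t^2 - 72·t - 6 2-mal integrieren. Das Integral von dem Ruck, mit a(0) = 2, ergibt die Beschleunigung: a(t) = -30·t^4 + 80·t^3 - 36·t^2 - 6·t + 2. Die Stammfunktion von der Beschleunigung ist die Geschwindigkeit. Mit v(0) = 3 erhalten wir v(t) = -6·t^5 + 20·t^4 - 12·t^3 - 3·t^2 + 2·t + 3. Wir haben die Geschwindigkeit v(t) = -6·t^5 + 20·t^4 - 12·t^3 - 3·t^2 + 2·t + 3. Durch Einsetzen von t = 7.736620049974712: v(7.736620049974712) = -100370.786218576.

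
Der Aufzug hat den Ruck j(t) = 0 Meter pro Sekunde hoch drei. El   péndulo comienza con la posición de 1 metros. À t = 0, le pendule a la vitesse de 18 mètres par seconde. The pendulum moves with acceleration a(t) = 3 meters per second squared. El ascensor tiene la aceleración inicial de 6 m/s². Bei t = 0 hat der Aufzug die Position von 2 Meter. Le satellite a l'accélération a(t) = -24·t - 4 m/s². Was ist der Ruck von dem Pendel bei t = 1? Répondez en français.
En partant de l'accélération a(t) = 3, nous prenons 1 dérivée. En prenant d/dt de a(t), nous trouvons j(t) = 0. En utilisant j(t) = 0 et en substituant t = 1, nous trouvons j = 0.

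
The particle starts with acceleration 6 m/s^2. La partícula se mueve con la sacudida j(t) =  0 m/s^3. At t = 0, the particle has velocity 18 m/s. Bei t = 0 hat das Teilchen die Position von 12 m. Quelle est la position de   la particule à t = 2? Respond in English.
To solve this, we need to take 3 integrals of our jerk equation j(t) = 0. Taking ∫j(t)dt and applying a(0) = 6, we find a(t) = 6. The antiderivative of acceleration is velocity. Using v(0) = 18, we get v(t) = 6·t + 18. The antiderivative of velocity is position. Using x(0) = 12, we get x(t) = 3·t^2 + 18·t + 12. From the given position equation x(t) = 3·t^2 + 18·t + 12, we substitute t = 2 to get x = 60.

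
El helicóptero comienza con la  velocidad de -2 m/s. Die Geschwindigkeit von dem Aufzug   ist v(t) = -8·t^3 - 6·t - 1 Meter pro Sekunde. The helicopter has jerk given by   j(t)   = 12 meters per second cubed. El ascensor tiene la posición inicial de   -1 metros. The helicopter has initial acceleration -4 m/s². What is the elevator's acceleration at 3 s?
We must differentiate our velocity equation v(t) = -8·t^3 - 6·t - 1 1 time. Differentiating velocity, we get acceleration: a(t) = -24·t^2 - 6. From the given acceleration equation a(t) = -24·t^2 - 6, we substitute t = 3 to get a = -222.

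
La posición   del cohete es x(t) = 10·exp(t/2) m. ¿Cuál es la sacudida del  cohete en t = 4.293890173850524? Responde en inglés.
To solve this, we need to take 3 derivatives of our position equation x(t) = 10·exp(t/2). The derivative of position gives velocity: v(t) = 5·exp(t/2). Differentiating velocity, we get acceleration: a(t) = 5·exp(t/2)/2. Differentiating acceleration, we get jerk: j(t) = 5·exp(t/2)/4. From the given jerk equation j(t) = 5·exp(t/2)/4, we substitute t = 4.293890173850524 to get j = 10.6983405241546.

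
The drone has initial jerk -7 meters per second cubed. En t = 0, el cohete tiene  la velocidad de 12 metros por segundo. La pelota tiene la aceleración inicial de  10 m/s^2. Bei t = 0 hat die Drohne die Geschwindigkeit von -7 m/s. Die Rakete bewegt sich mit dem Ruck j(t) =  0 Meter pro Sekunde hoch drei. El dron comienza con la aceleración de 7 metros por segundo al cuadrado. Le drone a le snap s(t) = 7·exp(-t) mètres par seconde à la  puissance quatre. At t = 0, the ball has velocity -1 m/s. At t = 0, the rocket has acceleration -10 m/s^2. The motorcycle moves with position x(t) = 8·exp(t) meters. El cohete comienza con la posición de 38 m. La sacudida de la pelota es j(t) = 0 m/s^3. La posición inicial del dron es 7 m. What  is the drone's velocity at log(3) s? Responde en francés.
En partant du snap s(t) = 7·exp(-t), nous prenons 3 intégrales. En intégrant le snap et en utilisant la condition initiale j(0) = -7, nous obtenons j(t) = -7·exp(-t). L'intégrale du jerk est l'accélération. En utilisant a(0) = 7, nous obtenons a(t) = 7·exp(-t). En intégrant l'accélération et en utilisant la condition initiale v(0) = -7, nous obtenons v(t) = -7·exp(-t). Nous avons la vitesse v(t) = -7·exp(-t). En substituant t = log(3): v(log(3)) = -7/3.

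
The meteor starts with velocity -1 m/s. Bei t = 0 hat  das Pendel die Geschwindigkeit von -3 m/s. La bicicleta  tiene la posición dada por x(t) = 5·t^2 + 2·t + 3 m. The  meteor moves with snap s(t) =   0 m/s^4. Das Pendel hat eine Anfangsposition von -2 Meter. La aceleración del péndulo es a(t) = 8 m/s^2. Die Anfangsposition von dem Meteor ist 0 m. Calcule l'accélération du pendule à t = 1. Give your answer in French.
De l'équation de l'accélération a(t) = 8, nous substituons t = 1 pour obtenir a = 8.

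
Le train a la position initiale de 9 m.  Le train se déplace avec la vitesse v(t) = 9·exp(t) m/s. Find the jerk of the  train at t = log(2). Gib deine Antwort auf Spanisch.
Para resolver esto, necesitamos tomar 2 derivadas de nuestra ecuación de la velocidad v(t) = 9·exp(t). Derivando la velocidad, obtenemos la aceleración: a(t) = 9·exp(t). Derivando la aceleración, obtenemos la sacudida: j(t) = 9·exp(t). Tenemos la sacudida j(t) = 9·exp(t). Sustituyendo t = log(2): j(log(2)) = 18.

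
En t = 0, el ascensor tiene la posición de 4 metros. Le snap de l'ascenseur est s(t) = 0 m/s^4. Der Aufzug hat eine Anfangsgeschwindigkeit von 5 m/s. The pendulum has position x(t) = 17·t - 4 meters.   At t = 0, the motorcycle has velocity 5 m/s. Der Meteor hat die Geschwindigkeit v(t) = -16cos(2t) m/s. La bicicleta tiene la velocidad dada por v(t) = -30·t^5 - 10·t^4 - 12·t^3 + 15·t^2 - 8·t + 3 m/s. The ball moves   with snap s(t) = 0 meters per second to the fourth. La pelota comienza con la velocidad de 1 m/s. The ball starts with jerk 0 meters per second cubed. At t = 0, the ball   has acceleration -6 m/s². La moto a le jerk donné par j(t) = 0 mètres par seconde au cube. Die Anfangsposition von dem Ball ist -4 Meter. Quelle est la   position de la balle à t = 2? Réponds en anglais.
We need to integrate our snap equation s(t) = 0 4 times. The integral of snap, with j(0) = 0, gives jerk: j(t) = 0. The antiderivative of jerk, with a(0) = -6, gives acceleration: a(t) = -6. The antiderivative of acceleration is velocity. Using v(0) = 1, we get v(t) = 1 - 6·t. The integral of velocity, with x(0) = -4, gives position: x(t) = -3·t^2 + t - 4. Using x(t) = -3·t^2 + t - 4 and substituting t = 2, we find x = -14.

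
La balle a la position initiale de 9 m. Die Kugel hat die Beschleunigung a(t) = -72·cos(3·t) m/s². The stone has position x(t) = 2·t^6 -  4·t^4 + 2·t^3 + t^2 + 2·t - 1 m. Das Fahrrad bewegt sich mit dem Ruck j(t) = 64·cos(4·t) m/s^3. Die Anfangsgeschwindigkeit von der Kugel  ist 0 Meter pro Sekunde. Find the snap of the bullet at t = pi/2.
We must differentiate our acceleration equation a(t) = -72·cos(3·t) 2 times. The derivative of acceleration gives jerk: j(t) = 216·sin(3·t). Taking d/dt of j(t), we find s(t) = 648·cos(3·t). We have snap s(t) = 648·cos(3·t). Substituting t = pi/2: s(pi/2) = 0.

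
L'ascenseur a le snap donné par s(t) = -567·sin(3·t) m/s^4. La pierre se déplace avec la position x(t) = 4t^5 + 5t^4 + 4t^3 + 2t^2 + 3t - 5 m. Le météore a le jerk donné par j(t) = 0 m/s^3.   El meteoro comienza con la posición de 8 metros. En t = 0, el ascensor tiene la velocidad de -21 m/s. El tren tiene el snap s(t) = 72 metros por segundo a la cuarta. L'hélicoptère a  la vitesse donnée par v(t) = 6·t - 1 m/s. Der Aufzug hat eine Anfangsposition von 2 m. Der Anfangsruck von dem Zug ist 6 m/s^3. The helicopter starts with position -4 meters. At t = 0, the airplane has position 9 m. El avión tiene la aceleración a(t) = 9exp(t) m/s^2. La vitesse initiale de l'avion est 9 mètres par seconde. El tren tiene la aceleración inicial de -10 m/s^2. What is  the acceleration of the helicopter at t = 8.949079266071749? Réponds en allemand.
Um dies zu lösen, müssen wir 1 Ableitung unserer Gleichung für die Geschwindigkeit v(t) = 6·t - 1 nehmen. Mit d/dt von v(t) finden wir a(t) = 6. Aus der Gleichung für die Beschleunigung a(t) = 6, setzen wir t = 8.949079266071749 ein und erhalten a = 6.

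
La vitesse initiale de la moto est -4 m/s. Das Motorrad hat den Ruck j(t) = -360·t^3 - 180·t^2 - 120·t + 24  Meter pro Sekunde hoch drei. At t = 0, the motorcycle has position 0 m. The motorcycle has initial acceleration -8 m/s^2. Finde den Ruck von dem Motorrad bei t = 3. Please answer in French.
En utilisant j(t) = -360·t^3 - 180·t^2 - 120·t + 24 et en substituant t = 3, nous trouvons j = -11676.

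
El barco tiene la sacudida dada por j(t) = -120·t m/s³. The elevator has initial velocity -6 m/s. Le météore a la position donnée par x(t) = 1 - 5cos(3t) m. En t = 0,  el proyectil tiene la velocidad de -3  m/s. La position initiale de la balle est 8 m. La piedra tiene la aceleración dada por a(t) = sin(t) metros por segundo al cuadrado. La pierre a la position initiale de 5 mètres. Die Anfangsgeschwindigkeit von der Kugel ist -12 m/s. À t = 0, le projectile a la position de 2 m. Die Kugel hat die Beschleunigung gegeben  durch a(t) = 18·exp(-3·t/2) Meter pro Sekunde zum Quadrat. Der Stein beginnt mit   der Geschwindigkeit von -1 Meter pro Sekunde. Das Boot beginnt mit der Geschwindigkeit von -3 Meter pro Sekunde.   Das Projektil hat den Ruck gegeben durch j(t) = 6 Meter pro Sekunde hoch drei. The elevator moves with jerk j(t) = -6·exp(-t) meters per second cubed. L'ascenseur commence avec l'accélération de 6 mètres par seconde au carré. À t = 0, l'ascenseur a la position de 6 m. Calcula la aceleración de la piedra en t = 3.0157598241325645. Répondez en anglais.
We have acceleration a(t) = sin(t). Substituting t = 3.0157598241325645: a(3.0157598241325645) = 0.125501021496865.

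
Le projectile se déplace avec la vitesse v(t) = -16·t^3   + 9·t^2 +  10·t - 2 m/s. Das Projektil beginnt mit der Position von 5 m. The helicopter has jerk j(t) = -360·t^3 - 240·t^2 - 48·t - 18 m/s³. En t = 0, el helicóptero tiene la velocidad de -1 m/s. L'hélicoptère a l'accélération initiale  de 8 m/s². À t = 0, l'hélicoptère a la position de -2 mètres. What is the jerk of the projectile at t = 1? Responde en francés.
En partant de la vitesse v(t) = -16·t^3 + 9·t^2 + 10·t - 2, nous prenons 2 dérivées. En prenant d/dt de v(t), nous trouvons a(t) = -48·t^2 + 18·t + 10. En dérivant l'accélération, nous obtenons le jerk: j(t) = 18 - 96·t. De l'équation du jerk j(t) = 18 - 96·t, nous substituons t = 1 pour obtenir j = -78.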